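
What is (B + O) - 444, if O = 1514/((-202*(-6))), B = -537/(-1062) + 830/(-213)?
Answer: -566273177/1269267 ≈ -446.14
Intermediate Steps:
B = -85231/25134 (B = -537*(-1/1062) + 830*(-1/213) = 179/354 - 830/213 = -85231/25134 ≈ -3.3911)
O = 757/606 (O = 1514/1212 = 1514*(1/1212) = 757/606 ≈ 1.2492)
(B + O) - 444 = (-85231/25134 + 757/606) - 444 = -2718629/1269267 - 444 = -566273177/1269267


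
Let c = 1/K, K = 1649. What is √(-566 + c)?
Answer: I*√1539066117/1649 ≈ 23.791*I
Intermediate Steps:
c = 1/1649 ≈ 0.00060643
√(-566 + c) = √(-566 + 1/1649) = √(-933333/1649) = I*√1539066117/1649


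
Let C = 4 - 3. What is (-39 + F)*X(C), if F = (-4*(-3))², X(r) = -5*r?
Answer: -525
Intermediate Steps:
C = 1
F = 144 (F = 12² = 144)
(-39 + F)*X(C) = (-39 + 144)*(-5*1) = 105*(-5) = -525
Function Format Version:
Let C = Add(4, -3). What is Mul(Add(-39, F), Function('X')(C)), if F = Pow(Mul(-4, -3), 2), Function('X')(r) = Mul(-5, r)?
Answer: -525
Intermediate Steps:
C = 1
F = 144 (F = Pow(12, 2) = 144)
Mul(Add(-39, F), Function('X')(C)) = Mul(Add(-39, 144), Mul(-5, 1)) = Mul(105, -5) = -525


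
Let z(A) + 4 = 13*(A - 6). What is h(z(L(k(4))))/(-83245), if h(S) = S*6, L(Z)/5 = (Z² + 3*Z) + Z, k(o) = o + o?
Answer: -36948/83245 ≈ -0.44385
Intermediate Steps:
k(o) = 2*o
L(Z) = 5*Z² + 20*Z (L(Z) = 5*((Z² + 3*Z) + Z) = 5*(Z² + 4*Z) = 5*Z² + 20*Z)
z(A) = -82 + 13*A (z(A) = -4 + 13*(A - 6) = -4 + 13*(-6 + A) = -4 + (-78 + 13*A) = -82 + 13*A)
h(S) = 6*S
h(z(L(k(4))))/(-83245) = (6*(-82 + 13*(5*(2*4)*(4 + 2*4))))/(-83245) = (6*(-82 + 13*(5*8*(4 + 8))))*(-1/83245) = (6*(-82 + 13*(5*8*12)))*(-1/83245) = (6*(-82 + 13*480))*(-1/83245) = (6*(-82 + 6240))*(-1/83245) = (6*6158)*(-1/83245) = 36948*(-1/83245) = -36948/83245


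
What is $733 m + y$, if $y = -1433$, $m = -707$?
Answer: $-519664$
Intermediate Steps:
$733 m + y = 733 \left(-707\right) - 1433 = -518231 - 1433 = -519664$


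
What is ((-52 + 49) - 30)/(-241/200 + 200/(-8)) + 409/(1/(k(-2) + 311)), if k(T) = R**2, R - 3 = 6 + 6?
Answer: 382986528/1747 ≈ 2.1923e+5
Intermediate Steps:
R = 15 (R = 3 + (6 + 6) = 3 + 12 = 15)
k(T) = 225 (k(T) = 15**2 = 225)
((-52 + 49) - 30)/(-241/200 + 200/(-8)) + 409/(1/(k(-2) + 311)) = ((-52 + 49) - 30)/(-241/200 + 200/(-8)) + 409/(1/(225 + 311)) = (-3 - 30)/(-241*1/200 + 200*(-1/8)) + 409/(1/536) = -33/(-241/200 - 25) + 409/(1/536) = -33/(-5241/200) + 409*536 = -33*(-200/5241) + 219224 = 2200/1747 + 219224 = 382986528/1747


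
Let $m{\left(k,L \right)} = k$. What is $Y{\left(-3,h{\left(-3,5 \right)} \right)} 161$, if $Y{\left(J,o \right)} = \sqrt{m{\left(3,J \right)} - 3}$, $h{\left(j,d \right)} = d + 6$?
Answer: $0$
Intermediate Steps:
$h{\left(j,d \right)} = 6 + d$
$Y{\left(J,o \right)} = 0$ ($Y{\left(J,o \right)} = \sqrt{3 - 3} = \sqrt{0} = 0$)
$Y{\left(-3,h{\left(-3,5 \right)} \right)} 161 = 0 \cdot 161 = 0$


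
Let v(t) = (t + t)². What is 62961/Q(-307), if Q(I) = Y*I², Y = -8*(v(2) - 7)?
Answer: -20987/2261976 ≈ -0.0092782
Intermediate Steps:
v(t) = 4*t² (v(t) = (2*t)² = 4*t²)
Y = -72 (Y = -8*(4*2² - 7) = -8*(4*4 - 7) = -8*(16 - 7) = -8*9 = -72)
Q(I) = -72*I²
62961/Q(-307) = 62961/((-72*(-307)²)) = 62961/((-72*94249)) = 62961/(-6785928) = 62961*(-1/6785928) = -20987/2261976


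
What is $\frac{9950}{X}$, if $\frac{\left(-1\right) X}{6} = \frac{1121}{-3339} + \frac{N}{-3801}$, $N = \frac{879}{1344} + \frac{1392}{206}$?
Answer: $\frac{46246839979200}{9417039677} \approx 4911.0$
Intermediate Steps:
$N = \frac{341987}{46144}$ ($N = 879 \cdot \frac{1}{1344} + 1392 \cdot \frac{1}{206} = \frac{293}{448} + \frac{696}{103} = \frac{341987}{46144} \approx 7.4113$)
$X = \frac{9417039677}{4647923616}$ ($X = - 6 \left(\frac{1121}{-3339} + \frac{341987}{46144 \left(-3801\right)}\right) = - 6 \left(1121 \left(- \frac{1}{3339}\right) + \frac{341987}{46144} \left(- \frac{1}{3801}\right)\right) = - 6 \left(- \frac{1121}{3339} - \frac{341987}{175393344}\right) = \left(-6\right) \left(- \frac{9417039677}{27887541696}\right) = \frac{9417039677}{4647923616} \approx 2.0261$)
$\frac{9950}{X} = \frac{9950}{\frac{9417039677}{4647923616}} = 9950 \cdot \frac{4647923616}{9417039677} = \frac{46246839979200}{9417039677}$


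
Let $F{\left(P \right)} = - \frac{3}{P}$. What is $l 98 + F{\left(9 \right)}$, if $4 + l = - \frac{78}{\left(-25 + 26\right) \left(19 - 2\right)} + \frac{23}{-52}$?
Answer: $- \frac{1173943}{1326} \approx -885.33$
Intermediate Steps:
$l = - \frac{7983}{884}$ ($l = -4 + \left(- \frac{78}{\left(-25 + 26\right) \left(19 - 2\right)} + \frac{23}{-52}\right) = -4 + \left(- \frac{78}{1 \cdot 17} + 23 \left(- \frac{1}{52}\right)\right) = -4 - \left(\frac{23}{52} + \frac{78}{17}\right) = -4 - \frac{4447}{884} = - \frac{7983}{884} \approx -9.0305$)
$l 98 + F{\left(9 \right)} = \left(- \frac{7983}{884}\right) 98 - \frac{3}{9} = - \frac{391167}{442} - \frac{1}{3} = - \frac{1173943}{1326}$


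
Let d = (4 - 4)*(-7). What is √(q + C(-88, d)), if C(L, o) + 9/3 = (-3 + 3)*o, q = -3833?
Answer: 2*I*√959 ≈ 61.935*I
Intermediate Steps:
d = 0 (d = 0*(-7) = 0)
C(L, o) = -3 (C(L, o) = -3 + (-3 + 3)*o = -3 + 0*o = -3 + 0 = -3)
√(q + C(-88, d)) = √(-3833 - 3) = √(-3836) = 2*I*√959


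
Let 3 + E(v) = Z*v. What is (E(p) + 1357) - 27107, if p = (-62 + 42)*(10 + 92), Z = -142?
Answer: 263927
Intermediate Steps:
p = -2040 (p = -20*102 = -2040)
E(v) = -3 - 142*v
(E(p) + 1357) - 27107 = ((-3 - 142*(-2040)) + 1357) - 27107 = ((-3 + 289680) + 1357) - 27107 = (289677 + 1357) - 27107 = 291034 - 27107 = 263927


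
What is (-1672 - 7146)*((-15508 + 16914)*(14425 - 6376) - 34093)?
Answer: -99491739218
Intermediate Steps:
(-1672 - 7146)*((-15508 + 16914)*(14425 - 6376) - 34093) = -8818*(1406*8049 - 34093) = -8818*(11316894 - 34093) = -8818*11282801 = -99491739218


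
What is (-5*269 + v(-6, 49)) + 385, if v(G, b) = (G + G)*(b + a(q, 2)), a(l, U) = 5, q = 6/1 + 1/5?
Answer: -1608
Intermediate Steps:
q = 31/5 (q = 6*1 + 1*(⅕) = 6 + ⅕ = 31/5 ≈ 6.2000)
v(G, b) = 2*G*(5 + b) (v(G, b) = (G + G)*(b + 5) = (2*G)*(5 + b) = 2*G*(5 + b))
(-5*269 + v(-6, 49)) + 385 = (-5*269 + 2*(-6)*(5 + 49)) + 385 = (-1345 + 2*(-6)*54) + 385 = (-1345 - 648) + 385 = -1993 + 385 = -1608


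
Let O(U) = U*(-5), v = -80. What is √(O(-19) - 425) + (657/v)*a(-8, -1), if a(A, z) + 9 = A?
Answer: 11169/80 + I*√330 ≈ 139.61 + 18.166*I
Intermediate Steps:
a(A, z) = -9 + A
O(U) = -5*U
√(O(-19) - 425) + (657/v)*a(-8, -1) = √(-5*(-19) - 425) + (657/(-80))*(-9 - 8) = √(95 - 425) + (657*(-1/80))*(-17) = √(-330) - 657/80*(-17) = I*√330 + 11169/80 = 11169/80 + I*√330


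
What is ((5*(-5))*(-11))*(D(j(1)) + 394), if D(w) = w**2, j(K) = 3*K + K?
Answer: 112750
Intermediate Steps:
j(K) = 4*K
((5*(-5))*(-11))*(D(j(1)) + 394) = ((5*(-5))*(-11))*((4*1)**2 + 394) = (-25*(-11))*(4**2 + 394) = 275*(16 + 394) = 275*410 = 112750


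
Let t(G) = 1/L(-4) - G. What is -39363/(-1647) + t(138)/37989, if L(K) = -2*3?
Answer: 332251877/13903974 ≈ 23.896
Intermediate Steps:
L(K) = -6
t(G) = -⅙ - G (t(G) = 1/(-6) - G = -⅙ - G)
-39363/(-1647) + t(138)/37989 = -39363/(-1647) + (-⅙ - 1*138)/37989 = -39363*(-1/1647) + (-⅙ - 138)*(1/37989) = 13121/549 - 829/6*1/37989 = 13121/549 - 829/227934 = 332251877/13903974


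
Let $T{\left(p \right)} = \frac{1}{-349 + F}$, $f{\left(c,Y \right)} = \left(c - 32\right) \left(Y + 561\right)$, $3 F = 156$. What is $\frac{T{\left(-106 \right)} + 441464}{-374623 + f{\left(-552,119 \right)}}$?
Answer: $- \frac{131114807}{229207671} \approx -0.57203$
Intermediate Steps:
$F = 52$ ($F = \frac{1}{3} \cdot 156 = 52$)
$f{\left(c,Y \right)} = \left(-32 + c\right) \left(561 + Y\right)$
$T{\left(p \right)} = - \frac{1}{297}$ ($T{\left(p \right)} = \frac{1}{-349 + 52} = \frac{1}{-297} = - \frac{1}{297}$)
$\frac{T{\left(-106 \right)} + 441464}{-374623 + f{\left(-552,119 \right)}} = \frac{- \frac{1}{297} + 441464}{-374623 + \left(-17952 - 3808 + 561 \left(-552\right) + 119 \left(-552\right)\right)} = \frac{131114807}{297 \left(-374623 - 397120\right)} = \frac{131114807}{297 \left(-771743\right)} = \frac{131114807}{297} \left(- \frac{1}{771743}\right) = - \frac{131114807}{229207671}$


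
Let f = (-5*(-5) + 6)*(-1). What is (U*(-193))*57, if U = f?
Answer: 341031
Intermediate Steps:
f = -31 (f = (25 + 6)*(-1) = 31*(-1) = -31)
U = -31
(U*(-193))*57 = -31*(-193)*57 = 5983*57 = 341031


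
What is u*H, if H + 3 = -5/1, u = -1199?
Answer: 9592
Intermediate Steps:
H = -8 (H = -3 - 5/1 = -3 - 5*1 = -3 - 5 = -8)
u*H = -1199*(-8) = 9592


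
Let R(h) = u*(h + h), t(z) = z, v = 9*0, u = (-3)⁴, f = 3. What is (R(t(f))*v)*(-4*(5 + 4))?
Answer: 0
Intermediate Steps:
u = 81
v = 0
R(h) = 162*h (R(h) = 81*(h + h) = 81*(2*h) = 162*h)
(R(t(f))*v)*(-4*(5 + 4)) = ((162*3)*0)*(-4*(5 + 4)) = (486*0)*(-4*9) = 0*(-36) = 0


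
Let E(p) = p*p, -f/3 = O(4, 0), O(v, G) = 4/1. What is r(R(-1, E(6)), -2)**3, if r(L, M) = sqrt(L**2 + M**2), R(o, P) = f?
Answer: 296*sqrt(37) ≈ 1800.5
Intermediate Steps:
O(v, G) = 4 (O(v, G) = 4*1 = 4)
f = -12 (f = -3*4 = -12)
E(p) = p**2
R(o, P) = -12
r(R(-1, E(6)), -2)**3 = (sqrt((-12)**2 + (-2)**2))**3 = (sqrt(144 + 4))**3 = (sqrt(148))**3 = (2*sqrt(37))**3 = 296*sqrt(37)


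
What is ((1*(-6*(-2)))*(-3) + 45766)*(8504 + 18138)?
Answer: 1218338660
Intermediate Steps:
((1*(-6*(-2)))*(-3) + 45766)*(8504 + 18138) = ((1*12)*(-3) + 45766)*26642 = (12*(-3) + 45766)*26642 = (-36 + 45766)*26642 = 45730*26642 = 1218338660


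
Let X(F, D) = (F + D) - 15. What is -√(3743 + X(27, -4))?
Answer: -11*√31 ≈ -61.245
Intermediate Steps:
X(F, D) = -15 + D + F (X(F, D) = (D + F) - 15 = -15 + D + F)
-√(3743 + X(27, -4)) = -√(3743 + (-15 - 4 + 27)) = -√(3743 + 8) = -√3751 = -11*√31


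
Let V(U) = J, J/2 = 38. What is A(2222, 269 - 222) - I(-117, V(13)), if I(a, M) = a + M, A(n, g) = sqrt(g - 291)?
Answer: 41 + 2*I*sqrt(61) ≈ 41.0 + 15.62*I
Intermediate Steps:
J = 76 (J = 2*38 = 76)
A(n, g) = sqrt(-291 + g)
V(U) = 76
I(a, M) = M + a
A(2222, 269 - 222) - I(-117, V(13)) = sqrt(-291 + (269 - 222)) - (76 - 117) = sqrt(-291 + 47) - 1*(-41) = sqrt(-244) + 41 = 2*I*sqrt(61) + 41 = 41 + 2*I*sqrt(61)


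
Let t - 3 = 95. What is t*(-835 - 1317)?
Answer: -210896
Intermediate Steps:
t = 98 (t = 3 + 95 = 98)
t*(-835 - 1317) = 98*(-835 - 1317) = 98*(-2152) = -210896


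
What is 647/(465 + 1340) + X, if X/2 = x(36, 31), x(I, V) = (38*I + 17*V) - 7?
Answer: 6816327/1805 ≈ 3776.4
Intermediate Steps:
x(I, V) = -7 + 17*V + 38*I (x(I, V) = (17*V + 38*I) - 7 = -7 + 17*V + 38*I)
X = 3776 (X = 2*(-7 + 17*31 + 38*36) = 2*(-7 + 527 + 1368) = 2*1888 = 3776)
647/(465 + 1340) + X = 647/(465 + 1340) + 3776 = 647/1805 + 3776 = 6816327/1805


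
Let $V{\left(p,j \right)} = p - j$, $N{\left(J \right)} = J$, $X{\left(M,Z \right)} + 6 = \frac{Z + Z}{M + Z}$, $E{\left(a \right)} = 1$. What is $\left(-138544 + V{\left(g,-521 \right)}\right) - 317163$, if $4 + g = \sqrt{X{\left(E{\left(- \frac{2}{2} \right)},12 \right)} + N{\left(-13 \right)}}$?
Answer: $-455190 + \frac{i \sqrt{2899}}{13} \approx -4.5519 \cdot 10^{5} + 4.1417 i$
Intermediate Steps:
$X{\left(M,Z \right)} = -6 + \frac{2 Z}{M + Z}$ ($X{\left(M,Z \right)} = -6 + \frac{Z + Z}{M + Z} = -6 + \frac{2 Z}{M + Z}$)
$g = -4 + \frac{i \sqrt{2899}}{13}$ ($g = -4 + \sqrt{\frac{2 \left(\left(-3\right) 1 - 24\right)}{1 + 12} - 13} = -4 + \sqrt{\frac{2 \left(-3 - 24\right)}{13} - 13} = -4 + \sqrt{2 \cdot \frac{1}{13} \left(-27\right) - 13} = -4 + \sqrt{- \frac{54}{13} - 13} = -4 + \sqrt{- \frac{223}{13}} = -4 + \frac{i \sqrt{2899}}{13} \approx -4.0 + 4.1417 i$)
$\left(-138544 + V{\left(g,-521 \right)}\right) - 317163 = \left(-138544 - \left(-517 - \frac{i \sqrt{2899}}{13}\right)\right) - 317163 = \left(-138544 + \left(\left(-4 + \frac{i \sqrt{2899}}{13}\right) + 521\right)\right) - 317163 = \left(-138544 + \left(517 + \frac{i \sqrt{2899}}{13}\right)\right) - 317163 = \left(-138027 + \frac{i \sqrt{2899}}{13}\right) - 317163 = -455190 + \frac{i \sqrt{2899}}{13}$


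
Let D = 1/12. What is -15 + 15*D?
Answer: -55/4 ≈ -13.750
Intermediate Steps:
D = 1/12 ≈ 0.083333
-15 + 15*D = -15 + 15*(1/12) = -15 + 5/4 = -55/4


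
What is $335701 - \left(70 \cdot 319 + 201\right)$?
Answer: $313170$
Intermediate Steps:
$335701 - \left(70 \cdot 319 + 201\right) = 335701 - \left(22330 + 201\right) = 335701 - 22531 = 313170$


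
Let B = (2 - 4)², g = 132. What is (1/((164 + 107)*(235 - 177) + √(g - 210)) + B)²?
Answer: (-3953012881*I + 502984*√78)/(2*(-123527723*I + 15718*√78)) ≈ 16.001 - 2.8599e-7*I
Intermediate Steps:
B = 4 (B = (-2)² = 4)
(1/((164 + 107)*(235 - 177) + √(g - 210)) + B)² = (1/((164 + 107)*(235 - 177) + √(132 - 210)) + 4)² = (1/(271*58 + √(-78)) + 4)² = (1/(15718 + I*√78) + 4)² = (4 + 1/(15718 + I*√78))²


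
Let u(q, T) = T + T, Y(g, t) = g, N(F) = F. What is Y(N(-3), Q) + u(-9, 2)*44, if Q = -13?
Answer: 173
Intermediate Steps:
u(q, T) = 2*T
Y(N(-3), Q) + u(-9, 2)*44 = -3 + (2*2)*44 = -3 + 4*44 = -3 + 176 = 173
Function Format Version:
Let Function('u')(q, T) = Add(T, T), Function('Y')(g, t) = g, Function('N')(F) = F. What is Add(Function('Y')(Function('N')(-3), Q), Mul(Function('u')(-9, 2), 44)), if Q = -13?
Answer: 173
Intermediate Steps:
Function('u')(q, T) = Mul(2, T)
Add(Function('Y')(Function('N')(-3), Q), Mul(Function('u')(-9, 2), 44)) = Add(-3, Mul(Mul(2, 2), 44)) = Add(-3, Mul(4, 44)) = Add(-3, 176) = 173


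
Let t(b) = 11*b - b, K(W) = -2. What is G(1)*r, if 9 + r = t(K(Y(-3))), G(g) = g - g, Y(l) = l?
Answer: 0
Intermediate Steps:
t(b) = 10*b
G(g) = 0
r = -29 (r = -9 + 10*(-2) = -9 - 20 = -29)
G(1)*r = 0*(-29) = 0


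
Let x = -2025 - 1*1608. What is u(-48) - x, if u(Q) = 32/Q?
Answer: 10897/3 ≈ 3632.3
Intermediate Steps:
x = -3633 (x = -2025 - 1608 = -3633)
u(-48) - x = 32/(-48) - 1*(-3633) = 32*(-1/48) + 3633 = -2/3 + 3633 = 10897/3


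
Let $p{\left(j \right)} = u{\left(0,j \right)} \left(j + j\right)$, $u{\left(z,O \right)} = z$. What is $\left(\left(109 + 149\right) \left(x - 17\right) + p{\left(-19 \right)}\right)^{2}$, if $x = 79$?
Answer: $255872016$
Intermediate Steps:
$p{\left(j \right)} = 0$ ($p{\left(j \right)} = 0 \left(j + j\right) = 0 \cdot 2 j = 0$)
$\left(\left(109 + 149\right) \left(x - 17\right) + p{\left(-19 \right)}\right)^{2} = \left(\left(109 + 149\right) \left(79 - 17\right) + 0\right)^{2} = \left(258 \cdot 62 + 0\right)^{2} = \left(15996 + 0\right)^{2} = 15996^{2} = 255872016$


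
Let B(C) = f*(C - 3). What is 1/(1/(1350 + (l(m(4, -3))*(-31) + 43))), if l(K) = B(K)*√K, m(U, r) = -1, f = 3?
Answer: 1393 + 372*I ≈ 1393.0 + 372.0*I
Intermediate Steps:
B(C) = -9 + 3*C (B(C) = 3*(C - 3) = 3*(-3 + C) = -9 + 3*C)
l(K) = √K*(-9 + 3*K) (l(K) = (-9 + 3*K)*√K = √K*(-9 + 3*K))
1/(1/(1350 + (l(m(4, -3))*(-31) + 43))) = 1/(1/(1350 + ((3*√(-1)*(-3 - 1))*(-31) + 43))) = 1/(1/(1350 + ((3*I*(-4))*(-31) + 43))) = 1/(1/(1350 + (-12*I*(-31) + 43))) = 1/(1/(1350 + (372*I + 43))) = 1/(1/(1350 + (43 + 372*I))) = 1/(1/(1393 + 372*I)) = 1/((1393 - 372*I)/2078833) = 1393 + 372*I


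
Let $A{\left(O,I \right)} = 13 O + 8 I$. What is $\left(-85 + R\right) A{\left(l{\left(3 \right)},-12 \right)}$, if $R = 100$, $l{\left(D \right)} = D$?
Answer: $-855$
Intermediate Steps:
$A{\left(O,I \right)} = 8 I + 13 O$
$\left(-85 + R\right) A{\left(l{\left(3 \right)},-12 \right)} = \left(-85 + 100\right) \left(8 \left(-12\right) + 13 \cdot 3\right) = 15 \left(-96 + 39\right) = 15 \left(-57\right) = -855$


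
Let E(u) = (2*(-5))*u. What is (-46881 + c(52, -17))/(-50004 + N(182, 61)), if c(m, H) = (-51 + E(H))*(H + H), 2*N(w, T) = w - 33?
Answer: 101854/99859 ≈ 1.0200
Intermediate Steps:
N(w, T) = -33/2 + w/2 (N(w, T) = (w - 33)/2 = (-33 + w)/2 = -33/2 + w/2)
E(u) = -10*u
c(m, H) = 2*H*(-51 - 10*H) (c(m, H) = (-51 - 10*H)*(H + H) = (-51 - 10*H)*(2*H) = 2*H*(-51 - 10*H))
(-46881 + c(52, -17))/(-50004 + N(182, 61)) = (-46881 - 2*(-17)*(51 + 10*(-17)))/(-50004 + (-33/2 + (½)*182)) = (-46881 - 2*(-17)*(51 - 170))/(-50004 + (-33/2 + 91)) = (-46881 - 2*(-17)*(-119))/(-50004 + 149/2) = (-46881 - 4046)/(-99859/2) = -50927*(-2/99859) = 101854/99859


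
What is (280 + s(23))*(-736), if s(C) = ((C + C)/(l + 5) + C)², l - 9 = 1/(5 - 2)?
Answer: -1315856864/1849 ≈ -7.1166e+5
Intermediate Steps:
l = 28/3 (l = 9 + 1/(5 - 2) = 9 + 1/3 = 9 + ⅓ = 28/3 ≈ 9.3333)
s(C) = 2401*C²/1849 (s(C) = ((C + C)/(28/3 + 5) + C)² = ((2*C)/(43/3) + C)² = ((2*C)*(3/43) + C)² = (6*C/43 + C)² = (49*C/43)² = 2401*C²/1849)
(280 + s(23))*(-736) = (280 + (2401/1849)*23²)*(-736) = (280 + (2401/1849)*529)*(-736) = (280 + 1270129/1849)*(-736) = (1787849/1849)*(-736) = -1315856864/1849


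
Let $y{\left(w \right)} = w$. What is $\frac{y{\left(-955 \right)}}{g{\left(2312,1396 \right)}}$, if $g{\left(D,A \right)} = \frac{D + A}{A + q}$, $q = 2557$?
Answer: $- \frac{3775115}{3708} \approx -1018.1$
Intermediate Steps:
$g{\left(D,A \right)} = \frac{A + D}{2557 + A}$ ($g{\left(D,A \right)} = \frac{D + A}{A + 2557} = \frac{A + D}{2557 + A}$)
$\frac{y{\left(-955 \right)}}{g{\left(2312,1396 \right)}} = - \frac{955}{\frac{1}{2557 + 1396} \left(1396 + 2312\right)} = - \frac{955}{\frac{1}{3953} \cdot 3708} = - \frac{955}{\frac{3708}{3953}} = \left(-955\right) \frac{3953}{3708} = - \frac{3775115}{3708}$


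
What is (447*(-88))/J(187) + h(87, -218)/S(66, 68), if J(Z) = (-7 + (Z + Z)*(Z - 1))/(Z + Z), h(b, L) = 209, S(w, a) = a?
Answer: -985855739/4729876 ≈ -208.43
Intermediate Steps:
J(Z) = (-7 + 2*Z*(-1 + Z))/(2*Z) (J(Z) = (-7 + (2*Z)*(-1 + Z))/((2*Z)) = (-7 + 2*Z*(-1 + Z))*(1/(2*Z)) = (-7 + 2*Z*(-1 + Z))/(2*Z))
(447*(-88))/J(187) + h(87, -218)/S(66, 68) = (447*(-88))/(-1 + 187 - 7/2/187) + 209/68 = -39336/(-1 + 187 - 7/2*1/187) + 209*(1/68) = -39336/(-1 + 187 - 7/374) + 209/68 = -39336/69557/374 + 209/68 = -39336*374/69557 + 209/68 = -14711664/69557 + 209/68 = -985855739/4729876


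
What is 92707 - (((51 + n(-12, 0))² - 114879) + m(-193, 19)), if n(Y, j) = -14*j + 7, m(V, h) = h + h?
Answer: 204184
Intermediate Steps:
m(V, h) = 2*h
n(Y, j) = 7 - 14*j
92707 - (((51 + n(-12, 0))² - 114879) + m(-193, 19)) = 92707 - (((51 + (7 - 14*0))² - 114879) + 2*19) = 92707 - (((51 + (7 + 0))² - 114879) + 38) = 92707 - (((51 + 7)² - 114879) + 38) = 92707 - ((58² - 114879) + 38) = 92707 - ((3364 - 114879) + 38) = 92707 - (-111515 + 38) = 92707 - 1*(-111477) = 92707 + 111477 = 204184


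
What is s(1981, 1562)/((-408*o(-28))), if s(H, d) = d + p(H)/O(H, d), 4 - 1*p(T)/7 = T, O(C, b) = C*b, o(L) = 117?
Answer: -53113375/1623192912 ≈ -0.032722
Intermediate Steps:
p(T) = 28 - 7*T
s(H, d) = d + (28 - 7*H)/(H*d) (s(H, d) = d + (28 - 7*H)/((H*d)) = d + (28 - 7*H)*(1/(H*d)) = d + (28 - 7*H)/(H*d))
s(1981, 1562)/((-408*o(-28))) = (1562 - 7/1562 + 28/(1981*1562))/((-408*117)) = (1562 - 7*1/1562 + 28*(1/1981)*(1/1562))/(-47736) = (1562 - 7/1562 + 2/221023)*(-1/47736) = (690473875/442046)*(-1/47736) = -53113375/1623192912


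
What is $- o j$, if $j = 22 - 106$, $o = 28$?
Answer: $2352$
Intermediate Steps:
$j = -84$
$- o j = \left(-1\right) 28 \left(-84\right) = \left(-28\right) \left(-84\right) = 2352$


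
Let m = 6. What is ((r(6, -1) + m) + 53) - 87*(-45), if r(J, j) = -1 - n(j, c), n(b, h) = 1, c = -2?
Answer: 3972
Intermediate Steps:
r(J, j) = -2 (r(J, j) = -1 - 1*1 = -1 - 1 = -2)
((r(6, -1) + m) + 53) - 87*(-45) = ((-2 + 6) + 53) - 87*(-45) = (4 + 53) + 3915 = 57 + 3915 = 3972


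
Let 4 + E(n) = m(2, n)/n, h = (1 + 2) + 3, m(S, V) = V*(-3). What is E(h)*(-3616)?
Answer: 25312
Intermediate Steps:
m(S, V) = -3*V
h = 6 (h = 3 + 3 = 6)
E(n) = -7 (E(n) = -4 + (-3*n)/n = -4 - 3 = -7)
E(h)*(-3616) = -7*(-3616) = 25312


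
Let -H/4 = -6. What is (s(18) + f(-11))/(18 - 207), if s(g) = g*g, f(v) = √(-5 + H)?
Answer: -12/7 - √19/189 ≈ -1.7373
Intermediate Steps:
H = 24 (H = -4*(-6) = 24)
f(v) = √19 (f(v) = √(-5 + 24) = √19)
s(g) = g²
(s(18) + f(-11))/(18 - 207) = (18² + √19)/(18 - 207) = (324 + √19)/(-189) = (324 + √19)*(-1/189) = -12/7 - √19/189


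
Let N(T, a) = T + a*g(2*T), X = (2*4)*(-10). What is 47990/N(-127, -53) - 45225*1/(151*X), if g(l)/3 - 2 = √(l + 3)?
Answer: 1897863805/3952307824 + 3815205*I*√251/3271778 ≈ 0.48019 + 18.474*I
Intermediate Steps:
g(l) = 6 + 3*√(3 + l) (g(l) = 6 + 3*√(l + 3) = 6 + 3*√(3 + l))
X = -80 (X = 8*(-10) = -80)
N(T, a) = T + a*(6 + 3*√(3 + 2*T))
47990/N(-127, -53) - 45225*1/(151*X) = 47990/(-127 + 3*(-53)*(2 + √(3 + 2*(-127)))) - 45225/(151*(-80)) = 47990/(-127 + 3*(-53)*(2 + √(3 - 254))) - 45225/(-12080) = 47990/(-127 + 3*(-53)*(2 + √(-251))) - 45225*(-1/12080) = 47990/(-127 + 3*(-53)*(2 + I*√251)) + 9045/2416 = 47990/(-127 + (-318 - 159*I*√251)) + 9045/2416 = 47990/(-445 - 159*I*√251) + 9045/2416 = 9045/2416 + 47990/(-445 - 159*I*√251)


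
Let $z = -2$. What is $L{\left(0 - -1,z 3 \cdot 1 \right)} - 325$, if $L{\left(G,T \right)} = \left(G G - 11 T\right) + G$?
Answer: $-257$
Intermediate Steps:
$L{\left(G,T \right)} = G + G^{2} - 11 T$ ($L{\left(G,T \right)} = \left(G^{2} - 11 T\right) + G = G + G^{2} - 11 T$)
$L{\left(0 - -1,z 3 \cdot 1 \right)} - 325 = \left(\left(0 - -1\right) + \left(0 - -1\right)^{2} - 11 \left(-2\right) 3 \cdot 1\right) - 325 = \left(\left(0 + 1\right) + \left(0 + 1\right)^{2} - 11 \left(\left(-6\right) 1\right)\right) - 325 = \left(1 + 1^{2} - -66\right) - 325 = \left(1 + 1 + 66\right) - 325 = 68 - 325 = -257$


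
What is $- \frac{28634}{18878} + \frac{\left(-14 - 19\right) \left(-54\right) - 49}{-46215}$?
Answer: $- \frac{678017942}{436223385} \approx -1.5543$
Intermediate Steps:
$- \frac{28634}{18878} + \frac{\left(-14 - 19\right) \left(-54\right) - 49}{-46215} = \left(-28634\right) \frac{1}{18878} + \left(\left(-33\right) \left(-54\right) - 49\right) \left(- \frac{1}{46215}\right) = - \frac{14317}{9439} + \left(1782 - 49\right) \left(- \frac{1}{46215}\right) = - \frac{14317}{9439} + 1733 \left(- \frac{1}{46215}\right) = - \frac{14317}{9439} - \frac{1733}{46215} = - \frac{678017942}{436223385}$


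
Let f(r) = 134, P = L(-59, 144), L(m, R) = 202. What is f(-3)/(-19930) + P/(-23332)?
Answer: -1788087/116251690 ≈ -0.015381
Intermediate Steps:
P = 202
f(-3)/(-19930) + P/(-23332) = 134/(-19930) + 202/(-23332) = 134*(-1/19930) + 202*(-1/23332) = -67/9965 - 101/11666 = -1788087/116251690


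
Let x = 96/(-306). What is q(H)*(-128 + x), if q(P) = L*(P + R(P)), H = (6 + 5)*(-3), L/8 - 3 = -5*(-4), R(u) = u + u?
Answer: 39735168/17 ≈ 2.3374e+6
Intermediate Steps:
R(u) = 2*u
L = 184 (L = 24 + 8*(-5*(-4)) = 24 + 8*20 = 24 + 160 = 184)
H = -33 (H = 11*(-3) = -33)
q(P) = 552*P (q(P) = 184*(P + 2*P) = 184*(3*P) = 552*P)
x = -16/51 (x = 96*(-1/306) = -16/51 ≈ -0.31373)
q(H)*(-128 + x) = (552*(-33))*(-128 - 16/51) = -18216*(-6544/51) = 39735168/17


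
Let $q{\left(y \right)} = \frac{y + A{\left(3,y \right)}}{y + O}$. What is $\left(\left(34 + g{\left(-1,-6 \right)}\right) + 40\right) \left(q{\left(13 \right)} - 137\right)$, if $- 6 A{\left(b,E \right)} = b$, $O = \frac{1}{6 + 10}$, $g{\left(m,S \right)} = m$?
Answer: $- \frac{2075609}{209} \approx -9931.1$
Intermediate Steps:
$O = \frac{1}{16} \approx 0.0625$
$A{\left(b,E \right)} = - \frac{b}{6}$
$q{\left(y \right)} = \frac{- \frac{1}{2} + y}{\frac{1}{16} + y}$ ($q{\left(y \right)} = \frac{y - \frac{1}{2}}{y + \frac{1}{16}} = \frac{y - \frac{1}{2}}{\frac{1}{16} + y} = \frac{- \frac{1}{2} + y}{\frac{1}{16} + y}$)
$\left(\left(34 + g{\left(-1,-6 \right)}\right) + 40\right) \left(q{\left(13 \right)} - 137\right) = \left(\left(34 - 1\right) + 40\right) \left(\frac{8 \left(-1 + 2 \cdot 13\right)}{1 + 16 \cdot 13} - 137\right) = \left(33 + 40\right) \left(\frac{8 \left(-1 + 26\right)}{1 + 208} - 137\right) = 73 \left(8 \cdot \frac{1}{209} \cdot 25 - 137\right) = 73 \left(\frac{200}{209} - 137\right) = 73 \left(- \frac{28433}{209}\right) = - \frac{2075609}{209}$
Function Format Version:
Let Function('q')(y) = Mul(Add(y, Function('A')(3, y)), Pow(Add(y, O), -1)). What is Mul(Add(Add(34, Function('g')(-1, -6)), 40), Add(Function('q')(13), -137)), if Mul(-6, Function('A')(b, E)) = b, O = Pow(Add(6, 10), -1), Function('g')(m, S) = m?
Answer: Rational(-2075609, 209) ≈ -9931.1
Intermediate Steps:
O = Rational(1, 16) (O = Pow(16, -1) = Rational(1, 16) ≈ 0.062500)
Function('A')(b, E) = Mul(Rational(-1, 6), b)
Function('q')(y) = Mul(Pow(Add(Rational(1, 16), y), -1), Add(Rational(-1, 2), y)) (Function('q')(y) = Mul(Add(y, Mul(Rational(-1, 6), 3)), Pow(Add(y, Rational(1, 16)), -1)) = Mul(Add(y, Rational(-1, 2)), Pow(Add(Rational(1, 16), y), -1)) = Mul(Add(Rational(-1, 2), y), Pow(Add(Rational(1, 16), y), -1)) = Mul(Pow(Add(Rational(1, 16), y), -1), Add(Rational(-1, 2), y)))
Mul(Add(Add(34, Function('g')(-1, -6)), 40), Add(Function('q')(13), -137)) = Mul(Add(Add(34, -1), 40), Add(Mul(8, Pow(Add(1, Mul(16, 13)), -1), Add(-1, Mul(2, 13))), -137)) = Mul(Add(33, 40), Add(Mul(8, Pow(Add(1, 208), -1), Add(-1, 26)), -137)) = Mul(73, Add(Mul(8, Pow(209, -1), 25), -137)) = Mul(73, Add(Mul(8, Rational(1, 209), 25), -137)) = Mul(73, Add(Rational(200, 209), -137)) = Mul(73, Rational(-28433, 209)) = Rational(-2075609, 209)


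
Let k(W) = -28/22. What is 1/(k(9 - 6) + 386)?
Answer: 11/4232 ≈ 0.0025992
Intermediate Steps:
k(W) = -14/11 (k(W) = -28*1/22 = -14/11)
1/(k(9 - 6) + 386) = 1/(-14/11 + 386) = 1/(4232/11) = 11/4232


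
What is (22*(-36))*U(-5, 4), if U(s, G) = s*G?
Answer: 15840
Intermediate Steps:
U(s, G) = G*s
(22*(-36))*U(-5, 4) = (22*(-36))*(4*(-5)) = -792*(-20) = 15840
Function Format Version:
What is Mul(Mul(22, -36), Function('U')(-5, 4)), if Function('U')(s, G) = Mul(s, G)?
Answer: 15840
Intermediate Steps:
Function('U')(s, G) = Mul(G, s)
Mul(Mul(22, -36), Function('U')(-5, 4)) = Mul(Mul(22, -36), Mul(4, -5)) = Mul(-792, -20) = 15840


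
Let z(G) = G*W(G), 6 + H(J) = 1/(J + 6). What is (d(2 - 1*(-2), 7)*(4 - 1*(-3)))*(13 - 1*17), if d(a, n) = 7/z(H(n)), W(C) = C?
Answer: -676/121 ≈ -5.5868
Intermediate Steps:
H(J) = -6 + 1/(6 + J) (H(J) = -6 + 1/(J + 6) = -6 + 1/(6 + J))
z(G) = G² (z(G) = G*G = G²)
d(a, n) = 7*(6 + n)²/(-35 - 6*n)² (d(a, n) = 7/(((-35 - 6*n)/(6 + n))²) = 7/(((-35 - 6*n)²/(6 + n)²)) = 7*((6 + n)²/(-35 - 6*n)²) = 7*(6 + n)²/(-35 - 6*n)²)
(d(2 - 1*(-2), 7)*(4 - 1*(-3)))*(13 - 1*17) = ((7*(6 + 7)²/(35 + 6*7)²)*(4 - 1*(-3)))*(13 - 1*17) = ((7*13²/(35 + 42)²)*(4 + 3))*(13 - 17) = ((7*169/77²)*7)*(-4) = ((7*169*(1/5929))*7)*(-4) = ((169/847)*7)*(-4) = (169/121)*(-4) = -676/121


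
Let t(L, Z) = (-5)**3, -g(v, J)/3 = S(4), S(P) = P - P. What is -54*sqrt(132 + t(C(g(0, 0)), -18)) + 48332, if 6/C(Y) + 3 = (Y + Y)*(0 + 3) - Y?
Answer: 48332 - 54*sqrt(7) ≈ 48189.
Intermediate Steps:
S(P) = 0
g(v, J) = 0 (g(v, J) = -3*0 = 0)
C(Y) = 6/(-3 + 5*Y) (C(Y) = 6/(-3 + ((Y + Y)*(0 + 3) - Y)) = 6/(-3 + ((2*Y)*3 - Y)) = 6/(-3 + (6*Y - Y)) = 6/(-3 + 5*Y))
t(L, Z) = -125
-54*sqrt(132 + t(C(g(0, 0)), -18)) + 48332 = -54*sqrt(132 - 125) + 48332 = -54*sqrt(7) + 48332 = 48332 - 54*sqrt(7)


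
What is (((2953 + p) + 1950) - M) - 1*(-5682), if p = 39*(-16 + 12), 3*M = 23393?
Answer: 7894/3 ≈ 2631.3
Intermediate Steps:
M = 23393/3 (M = (⅓)*23393 = 23393/3 ≈ 7797.7)
p = -156 (p = 39*(-4) = -156)
(((2953 + p) + 1950) - M) - 1*(-5682) = (((2953 - 156) + 1950) - 1*23393/3) - 1*(-5682) = ((2797 + 1950) - 23393/3) + 5682 = (4747 - 23393/3) + 5682 = -9152/3 + 5682 = 7894/3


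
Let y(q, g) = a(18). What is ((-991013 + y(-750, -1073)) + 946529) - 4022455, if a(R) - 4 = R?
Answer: -4066917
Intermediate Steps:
a(R) = 4 + R
y(q, g) = 22 (y(q, g) = 4 + 18 = 22)
((-991013 + y(-750, -1073)) + 946529) - 4022455 = ((-991013 + 22) + 946529) - 4022455 = (-990991 + 946529) - 4022455 = -44462 - 4022455 = -4066917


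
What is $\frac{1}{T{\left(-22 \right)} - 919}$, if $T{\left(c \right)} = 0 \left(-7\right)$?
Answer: $- \frac{1}{919} \approx -0.0010881$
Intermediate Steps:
$T{\left(c \right)} = 0$
$\frac{1}{T{\left(-22 \right)} - 919} = \frac{1}{0 - 919} = \frac{1}{-919} = - \frac{1}{919}$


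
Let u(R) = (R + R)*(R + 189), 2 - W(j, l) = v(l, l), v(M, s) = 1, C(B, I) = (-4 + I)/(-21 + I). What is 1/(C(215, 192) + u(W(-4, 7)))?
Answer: 171/65168 ≈ 0.0026240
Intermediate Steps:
C(B, I) = (-4 + I)/(-21 + I)
W(j, l) = 1 (W(j, l) = 2 - 1*1 = 2 - 1 = 1)
u(R) = 2*R*(189 + R) (u(R) = (2*R)*(189 + R) = 2*R*(189 + R))
1/(C(215, 192) + u(W(-4, 7))) = 1/((-4 + 192)/(-21 + 192) + 2*1*(189 + 1)) = 1/(188/171 + 2*1*190) = 1/((1/171)*188 + 380) = 1/(188/171 + 380) = 1/(65168/171) = 171/65168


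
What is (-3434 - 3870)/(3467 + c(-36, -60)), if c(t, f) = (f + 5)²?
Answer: -1826/1623 ≈ -1.1251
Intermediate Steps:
c(t, f) = (5 + f)²
(-3434 - 3870)/(3467 + c(-36, -60)) = (-3434 - 3870)/(3467 + (5 - 60)²) = -7304/(3467 + (-55)²) = -7304/(3467 + 3025) = -7304/6492 = -7304*1/6492 = -1826/1623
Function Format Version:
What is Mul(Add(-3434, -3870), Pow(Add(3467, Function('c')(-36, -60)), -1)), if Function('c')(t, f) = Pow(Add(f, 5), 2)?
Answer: Rational(-1826, 1623) ≈ -1.1251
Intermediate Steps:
Function('c')(t, f) = Pow(Add(5, f), 2)
Mul(Add(-3434, -3870), Pow(Add(3467, Function('c')(-36, -60)), -1)) = Mul(Add(-3434, -3870), Pow(Add(3467, Pow(Add(5, -60), 2)), -1)) = Mul(-7304, Pow(Add(3467, Pow(-55, 2)), -1)) = Mul(-7304, Pow(Add(3467, 3025), -1)) = Mul(-7304, Pow(6492, -1)) = Mul(-7304, Rational(1, 6492)) = Rational(-1826, 1623)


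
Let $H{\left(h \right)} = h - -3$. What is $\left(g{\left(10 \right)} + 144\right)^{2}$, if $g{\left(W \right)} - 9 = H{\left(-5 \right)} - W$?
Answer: $19881$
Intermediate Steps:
$H{\left(h \right)} = 3 + h$ ($H{\left(h \right)} = h + 3 = 3 + h$)
$g{\left(W \right)} = 7 - W$ ($g{\left(W \right)} = 9 - \left(2 + W\right) = 7 - W$)
$\left(g{\left(10 \right)} + 144\right)^{2} = \left(\left(7 - 10\right) + 144\right)^{2} = \left(-3 + 144\right)^{2} = 141^{2} = 19881$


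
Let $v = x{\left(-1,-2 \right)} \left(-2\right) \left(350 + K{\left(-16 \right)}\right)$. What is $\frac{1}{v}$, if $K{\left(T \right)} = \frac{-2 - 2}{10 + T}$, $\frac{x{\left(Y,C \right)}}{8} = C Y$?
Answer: $- \frac{3}{33664} \approx -8.9116 \cdot 10^{-5}$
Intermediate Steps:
$x{\left(Y,C \right)} = 8 C Y$
$K{\left(T \right)} = - \frac{4}{10 + T}$
$v = - \frac{33664}{3}$ ($v = 8 \left(-2\right) \left(-1\right) \left(-2\right) \left(350 - \frac{4}{10 - 16}\right) = 16 \left(-2\right) \left(350 - \frac{4}{-6}\right) = - 32 \left(350 - - \frac{2}{3}\right) = - 32 \left(350 + \frac{2}{3}\right) = \left(-32\right) \frac{1052}{3} = - \frac{33664}{3} \approx -11221.0$)
$\frac{1}{v} = \frac{1}{- \frac{33664}{3}} = - \frac{3}{33664}$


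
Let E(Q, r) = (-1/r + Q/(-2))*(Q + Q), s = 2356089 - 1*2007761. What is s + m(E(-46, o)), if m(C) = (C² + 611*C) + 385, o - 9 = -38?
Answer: 2981168705/841 ≈ 3.5448e+6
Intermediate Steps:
o = -29 (o = 9 - 38 = -29)
s = 348328 (s = 2356089 - 2007761 = 348328)
E(Q, r) = 2*Q*(-1/r - Q/2) (E(Q, r) = (-1/r + Q*(-½))*(2*Q) = (-1/r - Q/2)*(2*Q) = 2*Q*(-1/r - Q/2))
m(C) = 385 + C² + 611*C
s + m(E(-46, o)) = 348328 + (385 + (-1*(-46)*(2 - 46*(-29))/(-29))² + 611*(-1*(-46)*(2 - 46*(-29))/(-29))) = 348328 + (385 + (-1*(-46)*(-1/29)*(2 + 1334))² + 611*(-1*(-46)*(-1/29)*(2 + 1334))) = 348328 + (385 + (-1*(-46)*(-1/29)*1336)² + 611*(-1*(-46)*(-1/29)*1336)) = 348328 + (385 + (-61456/29)² + 611*(-61456/29)) = 348328 + (385 + 3776839936/841 - 37549616/29) = 348328 + 2688224857/841 = 2981168705/841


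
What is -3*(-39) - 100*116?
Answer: -11483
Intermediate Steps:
-3*(-39) - 100*116 = 117 - 11600 = -11483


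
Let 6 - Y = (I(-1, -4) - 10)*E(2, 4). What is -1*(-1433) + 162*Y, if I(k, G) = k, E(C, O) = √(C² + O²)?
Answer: 2405 + 3564*√5 ≈ 10374.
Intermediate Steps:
Y = 6 + 22*√5 (Y = 6 - (-1 - 10)*√(2² + 4²) = 6 - (-11)*√(4 + 16) = 6 - (-11)*√20 = 6 - (-11)*2*√5 = 6 - (-22)*√5 = 6 + 22*√5 ≈ 55.193)
-1*(-1433) + 162*Y = -1*(-1433) + 162*(6 + 22*√5) = 1433 + (972 + 3564*√5) = 2405 + 3564*√5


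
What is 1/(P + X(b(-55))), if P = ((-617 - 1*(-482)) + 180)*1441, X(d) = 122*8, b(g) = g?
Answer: 1/65821 ≈ 1.5193e-5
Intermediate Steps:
X(d) = 976
P = 64845 (P = ((-617 + 482) + 180)*1441 = (-135 + 180)*1441 = 45*1441 = 64845)
1/(P + X(b(-55))) = 1/(64845 + 976) = 1/65821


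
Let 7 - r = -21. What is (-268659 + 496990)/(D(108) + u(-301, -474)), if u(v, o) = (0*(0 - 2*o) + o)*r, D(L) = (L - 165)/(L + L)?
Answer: -16439832/955603 ≈ -17.204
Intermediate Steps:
D(L) = (-165 + L)/(2*L) (D(L) = (-165 + L)/((2*L)) = (-165 + L)*(1/(2*L)) = (-165 + L)/(2*L))
r = 28 (r = 7 - 1*(-21) = 7 + 21 = 28)
u(v, o) = 28*o (u(v, o) = (0*(0 - 2*o) + o)*28 = (0*(-2*o) + o)*28 = (0 + o)*28 = o*28 = 28*o)
(-268659 + 496990)/(D(108) + u(-301, -474)) = (-268659 + 496990)/((½)*(-165 + 108)/108 + 28*(-474)) = 228331/((½)*(1/108)*(-57) - 13272) = 228331/(-19/72 - 13272) = 228331/(-955603/72) = 228331*(-72/955603) = -16439832/955603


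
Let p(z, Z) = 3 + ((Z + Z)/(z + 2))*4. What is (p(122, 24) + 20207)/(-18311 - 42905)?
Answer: -313279/948848 ≈ -0.33017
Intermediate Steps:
p(z, Z) = 3 + 8*Z/(2 + z) (p(z, Z) = 3 + ((2*Z)/(2 + z))*4 = 3 + (2*Z/(2 + z))*4 = 3 + 8*Z/(2 + z))
(p(122, 24) + 20207)/(-18311 - 42905) = ((6 + 3*122 + 8*24)/(2 + 122) + 20207)/(-18311 - 42905) = ((6 + 366 + 192)/124 + 20207)/(-61216) = ((1/124)*564 + 20207)*(-1/61216) = (141/31 + 20207)*(-1/61216) = (626558/31)*(-1/61216) = -313279/948848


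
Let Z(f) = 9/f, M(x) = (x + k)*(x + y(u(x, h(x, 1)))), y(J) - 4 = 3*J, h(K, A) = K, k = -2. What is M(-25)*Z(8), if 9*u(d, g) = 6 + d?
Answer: 3321/4 ≈ 830.25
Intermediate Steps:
u(d, g) = ⅔ + d/9 (u(d, g) = (6 + d)/9 = ⅔ + d/9)
y(J) = 4 + 3*J
M(x) = (-2 + x)*(6 + 4*x/3) (M(x) = (x - 2)*(x + (4 + 3*(⅔ + x/9))) = (-2 + x)*(x + (4 + (2 + x/3))) = (-2 + x)*(x + (6 + x/3)) = (-2 + x)*(6 + 4*x/3))
M(-25)*Z(8) = (-12 + (4/3)*(-25)² + (10/3)*(-25))*(9/8) = (-12 + (4/3)*625 - 250/3)*(9*(⅛)) = (-12 + 2500/3 - 250/3)*(9/8) = 738*(9/8) = 3321/4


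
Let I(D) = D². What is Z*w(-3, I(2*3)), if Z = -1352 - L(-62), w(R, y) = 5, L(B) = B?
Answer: -6450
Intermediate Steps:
Z = -1290 (Z = -1352 - 1*(-62) = -1352 + 62 = -1290)
Z*w(-3, I(2*3)) = -1290*5 = -6450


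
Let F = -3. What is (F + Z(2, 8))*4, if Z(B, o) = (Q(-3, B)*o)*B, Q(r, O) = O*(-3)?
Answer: -396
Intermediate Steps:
Q(r, O) = -3*O
Z(B, o) = -3*o*B² (Z(B, o) = ((-3*B)*o)*B = (-3*B*o)*B = -3*o*B²)
(F + Z(2, 8))*4 = (-3 - 3*8*2²)*4 = (-3 - 3*8*4)*4 = (-3 - 96)*4 = -99*4 = -396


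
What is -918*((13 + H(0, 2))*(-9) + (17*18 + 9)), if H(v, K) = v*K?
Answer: -181764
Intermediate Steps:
H(v, K) = K*v
-918*((13 + H(0, 2))*(-9) + (17*18 + 9)) = -918*((13 + 2*0)*(-9) + (17*18 + 9)) = -918*((13 + 0)*(-9) + (306 + 9)) = -918*(13*(-9) + 315) = -918*(-117 + 315) = -918*198 = -181764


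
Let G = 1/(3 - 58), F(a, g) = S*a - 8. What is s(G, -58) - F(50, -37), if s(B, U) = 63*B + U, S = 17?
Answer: -49563/55 ≈ -901.15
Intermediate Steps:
F(a, g) = -8 + 17*a (F(a, g) = 17*a - 8 = -8 + 17*a)
G = -1/55 (G = 1/(-55) = -1/55 ≈ -0.018182)
s(B, U) = U + 63*B
s(G, -58) - F(50, -37) = (-58 + 63*(-1/55)) - (-8 + 17*50) = (-58 - 63/55) - (-8 + 850) = -3253/55 - 1*842 = -3253/55 - 842 = -49563/55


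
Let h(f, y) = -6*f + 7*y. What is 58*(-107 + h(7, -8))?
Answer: -11890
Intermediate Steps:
58*(-107 + h(7, -8)) = 58*(-107 + (-6*7 + 7*(-8))) = 58*(-107 + (-42 - 56)) = 58*(-107 - 98) = 58*(-205) = -11890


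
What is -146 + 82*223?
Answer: 18140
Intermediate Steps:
-146 + 82*223 = -146 + 18286 = 18140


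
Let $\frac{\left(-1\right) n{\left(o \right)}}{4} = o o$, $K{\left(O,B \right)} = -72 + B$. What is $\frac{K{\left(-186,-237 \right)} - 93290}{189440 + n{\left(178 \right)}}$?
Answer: $- \frac{93599}{62704} \approx -1.4927$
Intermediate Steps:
$n{\left(o \right)} = - 4 o^{2}$ ($n{\left(o \right)} = - 4 o o = - 4 o^{2}$)
$\frac{K{\left(-186,-237 \right)} - 93290}{189440 + n{\left(178 \right)}} = \frac{\left(-72 - 237\right) - 93290}{189440 - 4 \cdot 178^{2}} = \frac{-309 - 93290}{189440 - 126736} = - \frac{93599}{189440 - 126736} = - \frac{93599}{62704}$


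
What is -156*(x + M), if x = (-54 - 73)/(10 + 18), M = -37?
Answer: 45357/7 ≈ 6479.6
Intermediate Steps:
x = -127/28 ≈ -4.5357
-156*(x + M) = -156*(-127/28 - 37) = -156*(-1163/28) = 45357/7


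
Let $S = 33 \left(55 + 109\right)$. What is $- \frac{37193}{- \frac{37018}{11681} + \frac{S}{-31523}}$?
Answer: $\frac{13695212522459}{1230135986} \approx 11133.0$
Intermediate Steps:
$S = 5412$ ($S = 33 \cdot 164 = 5412$)
$- \frac{37193}{- \frac{37018}{11681} + \frac{S}{-31523}} = - \frac{37193}{- \frac{37018}{11681} + \frac{5412}{-31523}} = - \frac{37193}{\left(-37018\right) \frac{1}{11681} + 5412 \left(- \frac{1}{31523}\right)} = - \frac{37193}{- \frac{37018}{11681} - \frac{5412}{31523}} = - \frac{37193}{- \frac{1230135986}{368220163}} = \left(-37193\right) \left(- \frac{368220163}{1230135986}\right) = \frac{13695212522459}{1230135986}$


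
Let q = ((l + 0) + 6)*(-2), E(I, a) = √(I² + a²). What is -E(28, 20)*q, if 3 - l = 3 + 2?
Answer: 32*√74 ≈ 275.27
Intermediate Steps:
l = -2 (l = 3 - (3 + 2) = 3 - 1*5 = 3 - 5 = -2)
q = -8 (q = ((-2 + 0) + 6)*(-2) = (-2 + 6)*(-2) = 4*(-2) = -8)
-E(28, 20)*q = -√(28² + 20²)*(-8) = -√(784 + 400)*(-8) = -√1184*(-8) = -4*√74*(-8) = -(-32)*√74 = 32*√74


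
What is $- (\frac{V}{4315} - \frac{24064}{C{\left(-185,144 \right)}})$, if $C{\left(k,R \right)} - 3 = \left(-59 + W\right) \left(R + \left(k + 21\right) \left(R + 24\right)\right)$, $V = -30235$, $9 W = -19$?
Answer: $\frac{30447321719}{4336410167} \approx 7.0213$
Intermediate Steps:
$W = - \frac{19}{9}$ ($W = \frac{1}{9} \left(-19\right) = - \frac{19}{9} \approx -2.1111$)
$C{\left(k,R \right)} = 3 - \frac{550 R}{9} - \frac{550 \left(21 + k\right) \left(24 + R\right)}{9}$ ($C{\left(k,R \right)} = 3 + \left(-59 - \frac{19}{9}\right) \left(R + \left(k + 21\right) \left(R + 24\right)\right) = 3 - \frac{550 \left(R + \left(21 + k\right) \left(24 + R\right)\right)}{9} = 3 - \left(\frac{550 R}{9} + \frac{550 \left(21 + k\right) \left(24 + R\right)}{9}\right) = 3 - \frac{550 R}{9} - \frac{550 \left(21 + k\right) \left(24 + R\right)}{9}$)
$- (\frac{V}{4315} - \frac{24064}{C{\left(-185,144 \right)}}) = - (- \frac{30235}{4315} - \frac{24064}{-30797 - 193600 - - \frac{814000}{3} - 8800 \left(-185\right)}) = - (\left(-30235\right) \frac{1}{4315} - \frac{24064}{-30797 - 193600 + \frac{814000}{3} + 1628000}) = - (- \frac{6047}{863} - \frac{24064}{\frac{5024809}{3}}) = - (- \frac{6047}{863} - \frac{72192}{5024809}) = \left(-1\right) \left(- \frac{30447321719}{4336410167}\right) = \frac{30447321719}{4336410167}$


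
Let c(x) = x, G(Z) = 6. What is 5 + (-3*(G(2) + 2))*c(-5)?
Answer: 125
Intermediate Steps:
5 + (-3*(G(2) + 2))*c(-5) = 5 - 3*(6 + 2)*(-5) = 5 - 3*8*(-5) = 5 - 24*(-5) = 5 + 120 = 125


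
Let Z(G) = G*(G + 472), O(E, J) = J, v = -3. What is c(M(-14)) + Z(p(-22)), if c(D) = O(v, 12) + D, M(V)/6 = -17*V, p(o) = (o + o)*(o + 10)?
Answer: 529440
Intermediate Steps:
p(o) = 2*o*(10 + o) (p(o) = (2*o)*(10 + o) = 2*o*(10 + o))
M(V) = -102*V (M(V) = 6*(-17*V) = -102*V)
c(D) = 12 + D
Z(G) = G*(472 + G)
c(M(-14)) + Z(p(-22)) = (12 - 102*(-14)) + (2*(-22)*(10 - 22))*(472 + 2*(-22)*(10 - 22)) = (12 + 1428) + (2*(-22)*(-12))*(472 + 2*(-22)*(-12)) = 1440 + 528*(472 + 528) = 1440 + 528*1000 = 1440 + 528000 = 529440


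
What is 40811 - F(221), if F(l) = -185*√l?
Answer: 40811 + 185*√221 ≈ 43561.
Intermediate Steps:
40811 - F(221) = 40811 - (-185)*√221 = 40811 + 185*√221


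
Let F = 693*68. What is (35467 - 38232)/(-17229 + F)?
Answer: -553/5979 ≈ -0.092490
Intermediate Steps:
F = 47124
(35467 - 38232)/(-17229 + F) = (35467 - 38232)/(-17229 + 47124) = -2765/29895 = -2765*1/29895 = -553/5979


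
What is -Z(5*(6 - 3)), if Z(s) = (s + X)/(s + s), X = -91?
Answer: 38/15 ≈ 2.5333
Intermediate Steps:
Z(s) = (-91 + s)/(2*s) (Z(s) = (s - 91)/(s + s) = (-91 + s)/((2*s)) = (-91 + s)*(1/(2*s)) = (-91 + s)/(2*s))
-Z(5*(6 - 3)) = -(-91 + 5*(6 - 3))/(2*(5*(6 - 3))) = -(-91 + 5*3)/(2*(5*3)) = -(-91 + 15)/(2*15) = -(-76)/(2*15) = -1*(-38/15) = 38/15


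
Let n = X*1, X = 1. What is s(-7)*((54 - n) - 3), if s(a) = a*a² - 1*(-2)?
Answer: -17050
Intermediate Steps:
n = 1 (n = 1*1 = 1)
s(a) = 2 + a³ (s(a) = a³ + 2 = 2 + a³)
s(-7)*((54 - n) - 3) = (2 + (-7)³)*((54 - 1*1) - 3) = (2 - 343)*((54 - 1) - 3) = -341*(53 - 3) = -341*50 = -17050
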